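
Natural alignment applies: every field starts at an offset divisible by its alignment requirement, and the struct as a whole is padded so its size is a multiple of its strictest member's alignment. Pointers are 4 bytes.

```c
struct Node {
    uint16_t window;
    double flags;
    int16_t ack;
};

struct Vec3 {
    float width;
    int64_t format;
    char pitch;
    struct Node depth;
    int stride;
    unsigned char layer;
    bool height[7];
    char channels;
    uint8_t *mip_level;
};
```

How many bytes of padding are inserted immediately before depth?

Node: window at 0 (size 2, align 2) → ends 2; pad 6 to align 8 for flags; flags at 8 (size 8, align 8) → ends 16; ack at 16 (size 2, align 2) → ends 18; tail pad 6 to reach multiple of 8; total 24 bytes, alignment 8
width at 0 (size 4, align 4) → ends 4
pad 4 to align 8 for format
format at 8 (size 8, align 8) → ends 16
pitch at 16 (size 1, align 1) → ends 17
pad 7 to align 8 for depth
depth at 24 (size 24, align 8) → ends 48

7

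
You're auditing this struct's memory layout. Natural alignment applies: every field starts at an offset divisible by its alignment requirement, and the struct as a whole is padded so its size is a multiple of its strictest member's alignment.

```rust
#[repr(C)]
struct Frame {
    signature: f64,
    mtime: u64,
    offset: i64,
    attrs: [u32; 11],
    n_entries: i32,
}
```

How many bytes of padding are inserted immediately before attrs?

0

signature at 0 (size 8, align 8) → ends 8
mtime at 8 (size 8, align 8) → ends 16
offset at 16 (size 8, align 8) → ends 24
attrs at 24 (size 44, align 4) → ends 68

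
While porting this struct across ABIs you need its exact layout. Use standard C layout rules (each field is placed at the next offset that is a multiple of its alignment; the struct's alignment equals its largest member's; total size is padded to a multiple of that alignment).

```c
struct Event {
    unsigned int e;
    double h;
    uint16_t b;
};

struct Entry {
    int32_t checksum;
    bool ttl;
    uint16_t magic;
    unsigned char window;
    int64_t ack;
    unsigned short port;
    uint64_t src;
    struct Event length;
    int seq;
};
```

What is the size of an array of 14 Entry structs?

1008

Event: 0..4  e  (4B, 4-aligned); 4..8  -- padding (4B); 8..16  h  (8B, 8-aligned); 16..18  b  (2B, 2-aligned); 18..24  -- tail padding (6B); sizeof = 24, alignof = 8
0..4  checksum  (4B, 4-aligned)
4..5  ttl  (1B, 1-aligned)
5..6  -- padding (1B)
6..8  magic  (2B, 2-aligned)
8..9  window  (1B, 1-aligned)
9..16  -- padding (7B)
16..24  ack  (8B, 8-aligned)
24..26  port  (2B, 2-aligned)
26..32  -- padding (6B)
32..40  src  (8B, 8-aligned)
40..64  length  (24B, 8-aligned)
64..68  seq  (4B, 4-aligned)
68..72  -- tail padding (4B)
sizeof = 72, alignof = 8
array of 14: 14 × 72 = 1008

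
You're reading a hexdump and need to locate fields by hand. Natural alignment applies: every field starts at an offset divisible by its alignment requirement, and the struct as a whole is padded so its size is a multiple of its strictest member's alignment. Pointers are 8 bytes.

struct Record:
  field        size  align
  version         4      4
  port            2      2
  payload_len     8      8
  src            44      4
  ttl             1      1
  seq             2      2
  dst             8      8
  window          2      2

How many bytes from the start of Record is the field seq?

version at 0 (size 4, align 4) → ends 4
port at 4 (size 2, align 2) → ends 6
pad 2 to align 8 for payload_len
payload_len at 8 (size 8, align 8) → ends 16
src at 16 (size 44, align 4) → ends 60
ttl at 60 (size 1, align 1) → ends 61
pad 1 to align 2 for seq
seq at 62 (size 2, align 2) → ends 64

62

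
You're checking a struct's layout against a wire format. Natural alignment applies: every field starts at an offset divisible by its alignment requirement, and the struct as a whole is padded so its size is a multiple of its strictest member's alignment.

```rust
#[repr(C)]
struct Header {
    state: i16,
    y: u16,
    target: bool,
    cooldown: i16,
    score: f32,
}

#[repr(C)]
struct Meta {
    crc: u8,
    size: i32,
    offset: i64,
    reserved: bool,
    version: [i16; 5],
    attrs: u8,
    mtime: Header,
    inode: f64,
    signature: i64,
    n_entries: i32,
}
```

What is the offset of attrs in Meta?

28

Header: state at 0 (size 2, align 2) → ends 2; y at 2 (size 2, align 2) → ends 4; target at 4 (size 1, align 1) → ends 5; pad 1 to align 2 for cooldown; cooldown at 6 (size 2, align 2) → ends 8; score at 8 (size 4, align 4) → ends 12; total 12 bytes, alignment 4
crc at 0 (size 1, align 1) → ends 1
pad 3 to align 4 for size
size at 4 (size 4, align 4) → ends 8
offset at 8 (size 8, align 8) → ends 16
reserved at 16 (size 1, align 1) → ends 17
pad 1 to align 2 for version
version at 18 (size 10, align 2) → ends 28
attrs at 28 (size 1, align 1) → ends 29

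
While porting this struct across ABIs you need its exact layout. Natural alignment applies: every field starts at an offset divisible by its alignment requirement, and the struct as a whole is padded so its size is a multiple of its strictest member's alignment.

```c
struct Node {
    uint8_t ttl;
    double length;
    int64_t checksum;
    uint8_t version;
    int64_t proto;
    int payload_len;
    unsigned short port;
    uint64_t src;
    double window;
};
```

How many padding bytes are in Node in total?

16

@0: ttl [1B, align 1] → 1
+7 pad (align 8)
@8: length [8B, align 8] → 16
@16: checksum [8B, align 8] → 24
@24: version [1B, align 1] → 25
+7 pad (align 8)
@32: proto [8B, align 8] → 40
@40: payload_len [4B, align 4] → 44
@44: port [2B, align 2] → 46
+2 pad (align 8)
@48: src [8B, align 8] → 56
@56: window [8B, align 8] → 64
size 64, align 8
data bytes 48, size 64 → padding 16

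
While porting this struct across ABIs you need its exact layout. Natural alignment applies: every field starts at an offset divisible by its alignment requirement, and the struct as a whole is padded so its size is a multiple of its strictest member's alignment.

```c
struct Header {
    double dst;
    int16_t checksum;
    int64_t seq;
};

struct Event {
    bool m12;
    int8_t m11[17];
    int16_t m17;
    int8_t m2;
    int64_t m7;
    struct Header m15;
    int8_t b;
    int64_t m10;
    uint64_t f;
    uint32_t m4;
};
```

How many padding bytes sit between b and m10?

Header: dst at 0 (size 8, align 8) → ends 8; checksum at 8 (size 2, align 2) → ends 10; pad 6 to align 8 for seq; seq at 16 (size 8, align 8) → ends 24; total 24 bytes, alignment 8
m12 at 0 (size 1, align 1) → ends 1
m11 at 1 (size 17, align 1) → ends 18
m17 at 18 (size 2, align 2) → ends 20
m2 at 20 (size 1, align 1) → ends 21
pad 3 to align 8 for m7
m7 at 24 (size 8, align 8) → ends 32
m15 at 32 (size 24, align 8) → ends 56
b at 56 (size 1, align 1) → ends 57
pad 7 to align 8 for m10
m10 at 64 (size 8, align 8) → ends 72

7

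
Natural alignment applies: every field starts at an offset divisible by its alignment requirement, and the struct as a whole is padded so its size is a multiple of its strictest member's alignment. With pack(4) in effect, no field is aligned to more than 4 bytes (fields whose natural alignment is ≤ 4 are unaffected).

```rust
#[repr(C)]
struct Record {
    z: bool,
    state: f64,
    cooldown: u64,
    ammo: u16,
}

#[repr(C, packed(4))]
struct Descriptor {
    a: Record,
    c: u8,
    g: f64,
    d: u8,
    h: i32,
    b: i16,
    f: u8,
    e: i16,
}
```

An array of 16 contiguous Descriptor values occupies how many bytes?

960

Record: @0: z [1B, align 1] → 1; +7 pad (align 8); @8: state [8B, align 8] → 16; @16: cooldown [8B, align 8] → 24; @24: ammo [2B, align 2] → 26; +6 tail pad (align 8); size 32, align 8
@0: a [32B, align 4] → 32
@32: c [1B, align 1] → 33
+3 pad (align 4)
@36: g [8B, align 4] → 44
@44: d [1B, align 1] → 45
+3 pad (align 4)
@48: h [4B, align 4] → 52
@52: b [2B, align 2] → 54
@54: f [1B, align 1] → 55
+1 pad (align 2)
@56: e [2B, align 2] → 58
+2 tail pad (align 4)
size 60, align 4
array of 16: 16 × 60 = 960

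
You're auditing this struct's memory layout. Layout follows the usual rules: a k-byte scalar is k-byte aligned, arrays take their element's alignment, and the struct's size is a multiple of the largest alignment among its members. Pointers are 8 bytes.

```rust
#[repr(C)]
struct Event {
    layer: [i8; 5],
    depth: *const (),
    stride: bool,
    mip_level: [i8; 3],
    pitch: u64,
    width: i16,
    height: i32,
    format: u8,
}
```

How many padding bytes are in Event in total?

0..5  layer  (5B, 1-aligned)
5..8  -- padding (3B)
8..16  depth  (8B, 8-aligned)
16..17  stride  (1B, 1-aligned)
17..20  mip_level  (3B, 1-aligned)
20..24  -- padding (4B)
24..32  pitch  (8B, 8-aligned)
32..34  width  (2B, 2-aligned)
34..36  -- padding (2B)
36..40  height  (4B, 4-aligned)
40..41  format  (1B, 1-aligned)
41..48  -- tail padding (7B)
sizeof = 48, alignof = 8
data bytes 32, size 48 → padding 16

16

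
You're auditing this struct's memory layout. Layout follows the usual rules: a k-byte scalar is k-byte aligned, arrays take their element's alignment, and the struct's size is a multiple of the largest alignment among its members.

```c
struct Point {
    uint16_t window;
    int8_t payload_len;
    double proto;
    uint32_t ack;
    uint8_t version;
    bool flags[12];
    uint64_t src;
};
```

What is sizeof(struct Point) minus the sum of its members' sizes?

window at 0 (size 2, align 2) → ends 2
payload_len at 2 (size 1, align 1) → ends 3
pad 5 to align 8 for proto
proto at 8 (size 8, align 8) → ends 16
ack at 16 (size 4, align 4) → ends 20
version at 20 (size 1, align 1) → ends 21
flags at 21 (size 12, align 1) → ends 33
pad 7 to align 8 for src
src at 40 (size 8, align 8) → ends 48
total 48 bytes, alignment 8
data bytes 36, size 48 → padding 12

12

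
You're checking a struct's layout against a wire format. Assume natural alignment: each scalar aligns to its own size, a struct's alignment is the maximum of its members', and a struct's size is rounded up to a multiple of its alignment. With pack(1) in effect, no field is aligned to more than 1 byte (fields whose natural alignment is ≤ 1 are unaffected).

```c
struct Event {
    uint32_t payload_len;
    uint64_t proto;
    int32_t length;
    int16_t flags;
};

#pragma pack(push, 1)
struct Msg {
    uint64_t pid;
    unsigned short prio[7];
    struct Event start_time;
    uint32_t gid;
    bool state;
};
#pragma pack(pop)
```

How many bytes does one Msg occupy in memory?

51

Event: @0: payload_len [4B, align 4] → 4; +4 pad (align 8); @8: proto [8B, align 8] → 16; @16: length [4B, align 4] → 20; @20: flags [2B, align 2] → 22; +2 tail pad (align 8); size 24, align 8
@0: pid [8B, align 1] → 8
@8: prio [14B, align 1] → 22
@22: start_time [24B, align 1] → 46
@46: gid [4B, align 1] → 50
@50: state [1B, align 1] → 51
size 51, align 1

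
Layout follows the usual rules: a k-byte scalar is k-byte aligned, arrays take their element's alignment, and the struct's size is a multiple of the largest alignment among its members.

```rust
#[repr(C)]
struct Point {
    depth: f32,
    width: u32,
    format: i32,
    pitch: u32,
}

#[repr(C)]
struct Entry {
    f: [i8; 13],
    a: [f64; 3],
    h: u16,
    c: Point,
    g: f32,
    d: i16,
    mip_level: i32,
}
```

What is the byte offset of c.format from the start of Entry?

Point: 0..4  depth  (4B, 4-aligned); 4..8  width  (4B, 4-aligned); 8..12  format  (4B, 4-aligned); 12..16  pitch  (4B, 4-aligned); sizeof = 16, alignof = 4
0..13  f  (13B, 1-aligned)
13..16  -- padding (3B)
16..40  a  (24B, 8-aligned)
40..42  h  (2B, 2-aligned)
42..44  -- padding (2B)
44..60  c  (16B, 4-aligned)
within Point: format at 8
44 + 8 = 52

52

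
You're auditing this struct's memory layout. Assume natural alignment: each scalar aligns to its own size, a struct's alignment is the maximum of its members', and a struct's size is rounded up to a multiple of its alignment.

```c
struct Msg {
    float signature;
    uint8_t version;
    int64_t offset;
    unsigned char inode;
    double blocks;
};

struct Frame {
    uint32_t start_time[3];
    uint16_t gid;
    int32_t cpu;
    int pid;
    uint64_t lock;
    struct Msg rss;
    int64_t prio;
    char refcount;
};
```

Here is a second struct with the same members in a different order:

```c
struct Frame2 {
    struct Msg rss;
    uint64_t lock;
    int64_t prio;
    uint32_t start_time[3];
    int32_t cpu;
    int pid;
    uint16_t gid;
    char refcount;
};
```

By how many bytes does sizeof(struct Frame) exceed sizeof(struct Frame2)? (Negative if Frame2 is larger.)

Msg: 0..4  signature  (4B, 4-aligned); 4..5  version  (1B, 1-aligned); 5..8  -- padding (3B); 8..16  offset  (8B, 8-aligned); 16..17  inode  (1B, 1-aligned); 17..24  -- padding (7B); 24..32  blocks  (8B, 8-aligned); sizeof = 32, alignof = 8
0..12  start_time  (12B, 4-aligned)
12..14  gid  (2B, 2-aligned)
14..16  -- padding (2B)
16..20  cpu  (4B, 4-aligned)
20..24  pid  (4B, 4-aligned)
24..32  lock  (8B, 8-aligned)
32..64  rss  (32B, 8-aligned)
64..72  prio  (8B, 8-aligned)
72..73  refcount  (1B, 1-aligned)
73..80  -- tail padding (7B)
sizeof = 80, alignof = 8
— Frame2 —
0..32  rss  (32B, 8-aligned)
32..40  lock  (8B, 8-aligned)
40..48  prio  (8B, 8-aligned)
48..60  start_time  (12B, 4-aligned)
60..64  cpu  (4B, 4-aligned)
64..68  pid  (4B, 4-aligned)
68..70  gid  (2B, 2-aligned)
70..71  refcount  (1B, 1-aligned)
71..72  -- tail padding (1B)
sizeof = 72, alignof = 8
80 − 72 = 8

8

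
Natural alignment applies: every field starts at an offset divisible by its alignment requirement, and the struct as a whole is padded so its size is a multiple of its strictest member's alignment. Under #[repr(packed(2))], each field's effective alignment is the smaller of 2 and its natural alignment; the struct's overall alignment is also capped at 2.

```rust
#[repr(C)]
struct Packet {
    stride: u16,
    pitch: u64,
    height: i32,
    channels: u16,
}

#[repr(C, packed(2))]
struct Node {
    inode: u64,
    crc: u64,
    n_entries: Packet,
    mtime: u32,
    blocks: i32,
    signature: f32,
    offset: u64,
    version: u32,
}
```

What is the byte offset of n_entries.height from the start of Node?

Packet: @0: stride [2B, align 2] → 2; +6 pad (align 8); @8: pitch [8B, align 8] → 16; @16: height [4B, align 4] → 20; @20: channels [2B, align 2] → 22; +2 tail pad (align 8); size 24, align 8
@0: inode [8B, align 2] → 8
@8: crc [8B, align 2] → 16
@16: n_entries [24B, align 2] → 40
within Packet: height at 16
16 + 16 = 32

32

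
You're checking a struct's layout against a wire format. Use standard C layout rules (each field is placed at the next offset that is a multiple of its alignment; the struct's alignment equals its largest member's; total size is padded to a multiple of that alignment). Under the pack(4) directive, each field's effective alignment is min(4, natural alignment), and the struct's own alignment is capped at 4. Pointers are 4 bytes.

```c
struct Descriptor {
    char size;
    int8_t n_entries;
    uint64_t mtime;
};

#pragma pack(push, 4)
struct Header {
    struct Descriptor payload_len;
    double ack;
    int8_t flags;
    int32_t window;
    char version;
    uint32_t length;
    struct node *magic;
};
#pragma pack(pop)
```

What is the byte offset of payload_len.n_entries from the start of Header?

1

Descriptor: 0..1  size  (1B, 1-aligned); 1..2  n_entries  (1B, 1-aligned); 2..8  -- padding (6B); 8..16  mtime  (8B, 8-aligned); sizeof = 16, alignof = 8
0..16  payload_len  (16B, 4-aligned)
within Descriptor: n_entries at 1
0 + 1 = 1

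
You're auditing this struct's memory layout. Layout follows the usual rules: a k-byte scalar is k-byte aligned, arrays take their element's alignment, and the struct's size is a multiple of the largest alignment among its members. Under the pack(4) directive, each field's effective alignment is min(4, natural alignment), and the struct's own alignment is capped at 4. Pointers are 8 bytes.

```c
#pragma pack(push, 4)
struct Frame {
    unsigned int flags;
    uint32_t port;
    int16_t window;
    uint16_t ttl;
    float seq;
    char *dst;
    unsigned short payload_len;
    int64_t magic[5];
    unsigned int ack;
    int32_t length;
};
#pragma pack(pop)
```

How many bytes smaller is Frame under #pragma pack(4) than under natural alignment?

4

natural layout:
  flags at 0 (size 4, align 4) → ends 4
  port at 4 (size 4, align 4) → ends 8
  window at 8 (size 2, align 2) → ends 10
  ttl at 10 (size 2, align 2) → ends 12
  seq at 12 (size 4, align 4) → ends 16
  dst at 16 (size 8, align 8) → ends 24
  payload_len at 24 (size 2, align 2) → ends 26
  pad 6 to align 8 for magic
  magic at 32 (size 40, align 8) → ends 72
  ack at 72 (size 4, align 4) → ends 76
  length at 76 (size 4, align 4) → ends 80
  total 80 bytes, alignment 8
packed(4) layout:
  flags at 0 (size 4, align 4) → ends 4
  port at 4 (size 4, align 4) → ends 8
  window at 8 (size 2, align 2) → ends 10
  ttl at 10 (size 2, align 2) → ends 12
  seq at 12 (size 4, align 4) → ends 16
  dst at 16 (size 8, align 4) → ends 24
  payload_len at 24 (size 2, align 2) → ends 26
  pad 2 to align 4 for magic
  magic at 28 (size 40, align 4) → ends 68
  ack at 68 (size 4, align 4) → ends 72
  length at 72 (size 4, align 4) → ends 76
  total 76 bytes, alignment 4
80 − 76 = 4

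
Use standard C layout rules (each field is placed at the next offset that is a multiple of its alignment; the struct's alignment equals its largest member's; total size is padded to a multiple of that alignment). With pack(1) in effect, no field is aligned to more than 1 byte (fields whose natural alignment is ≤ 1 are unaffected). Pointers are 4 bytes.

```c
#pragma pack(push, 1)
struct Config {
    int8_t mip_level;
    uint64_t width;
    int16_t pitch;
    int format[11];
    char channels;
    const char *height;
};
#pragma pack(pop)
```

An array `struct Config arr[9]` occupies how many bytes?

mip_level at 0 (size 1, align 1) → ends 1
width at 1 (size 8, align 1) → ends 9
pitch at 9 (size 2, align 1) → ends 11
format at 11 (size 44, align 1) → ends 55
channels at 55 (size 1, align 1) → ends 56
height at 56 (size 4, align 1) → ends 60
total 60 bytes, alignment 1
array of 9: 9 × 60 = 540

540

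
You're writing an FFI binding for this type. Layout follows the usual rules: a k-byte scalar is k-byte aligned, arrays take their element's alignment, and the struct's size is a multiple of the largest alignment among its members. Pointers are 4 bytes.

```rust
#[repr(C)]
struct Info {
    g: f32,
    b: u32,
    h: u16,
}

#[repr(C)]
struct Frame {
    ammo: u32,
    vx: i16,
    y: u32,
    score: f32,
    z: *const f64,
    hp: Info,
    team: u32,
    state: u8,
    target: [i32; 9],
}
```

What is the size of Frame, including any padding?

76

Info: 0..4  g  (4B, 4-aligned); 4..8  b  (4B, 4-aligned); 8..10  h  (2B, 2-aligned); 10..12  -- tail padding (2B); sizeof = 12, alignof = 4
0..4  ammo  (4B, 4-aligned)
4..6  vx  (2B, 2-aligned)
6..8  -- padding (2B)
8..12  y  (4B, 4-aligned)
12..16  score  (4B, 4-aligned)
16..20  z  (4B, 4-aligned)
20..32  hp  (12B, 4-aligned)
32..36  team  (4B, 4-aligned)
36..37  state  (1B, 1-aligned)
37..40  -- padding (3B)
40..76  target  (36B, 4-aligned)
sizeof = 76, alignof = 4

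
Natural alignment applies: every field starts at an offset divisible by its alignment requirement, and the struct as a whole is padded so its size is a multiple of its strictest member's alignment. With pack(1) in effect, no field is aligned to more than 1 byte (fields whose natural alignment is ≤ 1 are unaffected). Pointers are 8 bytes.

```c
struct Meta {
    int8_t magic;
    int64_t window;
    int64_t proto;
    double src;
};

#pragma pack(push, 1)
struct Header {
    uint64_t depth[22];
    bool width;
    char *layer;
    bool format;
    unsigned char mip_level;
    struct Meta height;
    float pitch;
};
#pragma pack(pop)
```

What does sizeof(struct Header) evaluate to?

Meta: 0..1  magic  (1B, 1-aligned); 1..8  -- padding (7B); 8..16  window  (8B, 8-aligned); 16..24  proto  (8B, 8-aligned); 24..32  src  (8B, 8-aligned); sizeof = 32, alignof = 8
0..176  depth  (176B, 1-aligned)
176..177  width  (1B, 1-aligned)
177..185  layer  (8B, 1-aligned)
185..186  format  (1B, 1-aligned)
186..187  mip_level  (1B, 1-aligned)
187..219  height  (32B, 1-aligned)
219..223  pitch  (4B, 1-aligned)
sizeof = 223, alignof = 1

223 bytes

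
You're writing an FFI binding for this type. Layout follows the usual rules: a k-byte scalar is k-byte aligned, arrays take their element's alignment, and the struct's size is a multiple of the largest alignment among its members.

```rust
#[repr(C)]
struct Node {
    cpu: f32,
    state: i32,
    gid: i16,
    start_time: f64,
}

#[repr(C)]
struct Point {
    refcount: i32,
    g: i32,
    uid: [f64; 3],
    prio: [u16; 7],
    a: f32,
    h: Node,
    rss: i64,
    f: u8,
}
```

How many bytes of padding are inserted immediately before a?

2

Node: @0: cpu [4B, align 4] → 4; @4: state [4B, align 4] → 8; @8: gid [2B, align 2] → 10; +6 pad (align 8); @16: start_time [8B, align 8] → 24; size 24, align 8
@0: refcount [4B, align 4] → 4
@4: g [4B, align 4] → 8
@8: uid [24B, align 8] → 32
@32: prio [14B, align 2] → 46
+2 pad (align 4)
@48: a [4B, align 4] → 52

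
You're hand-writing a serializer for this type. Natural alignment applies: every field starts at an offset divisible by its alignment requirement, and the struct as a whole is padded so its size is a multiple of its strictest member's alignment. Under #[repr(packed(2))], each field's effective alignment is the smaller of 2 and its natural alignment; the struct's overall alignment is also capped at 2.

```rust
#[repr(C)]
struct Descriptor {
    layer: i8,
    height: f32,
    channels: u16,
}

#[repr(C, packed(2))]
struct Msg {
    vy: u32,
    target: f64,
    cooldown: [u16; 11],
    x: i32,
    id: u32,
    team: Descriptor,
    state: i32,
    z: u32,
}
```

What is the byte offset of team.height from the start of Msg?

Descriptor: layer at 0 (size 1, align 1) → ends 1; pad 3 to align 4 for height; height at 4 (size 4, align 4) → ends 8; channels at 8 (size 2, align 2) → ends 10; tail pad 2 to reach multiple of 4; total 12 bytes, alignment 4
vy at 0 (size 4, align 2) → ends 4
target at 4 (size 8, align 2) → ends 12
cooldown at 12 (size 22, align 2) → ends 34
x at 34 (size 4, align 2) → ends 38
id at 38 (size 4, align 2) → ends 42
team at 42 (size 12, align 2) → ends 54
within Descriptor: height at 4
42 + 4 = 46

46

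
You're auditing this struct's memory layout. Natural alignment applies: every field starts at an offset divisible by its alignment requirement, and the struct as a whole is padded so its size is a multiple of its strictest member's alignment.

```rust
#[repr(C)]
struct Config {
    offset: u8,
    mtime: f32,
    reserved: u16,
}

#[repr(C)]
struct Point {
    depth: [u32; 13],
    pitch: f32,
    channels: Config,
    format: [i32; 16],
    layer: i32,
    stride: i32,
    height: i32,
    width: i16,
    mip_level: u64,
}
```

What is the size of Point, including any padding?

160

Config: 0..1  offset  (1B, 1-aligned); 1..4  -- padding (3B); 4..8  mtime  (4B, 4-aligned); 8..10  reserved  (2B, 2-aligned); 10..12  -- tail padding (2B); sizeof = 12, alignof = 4
0..52  depth  (52B, 4-aligned)
52..56  pitch  (4B, 4-aligned)
56..68  channels  (12B, 4-aligned)
68..132  format  (64B, 4-aligned)
132..136  layer  (4B, 4-aligned)
136..140  stride  (4B, 4-aligned)
140..144  height  (4B, 4-aligned)
144..146  width  (2B, 2-aligned)
146..152  -- padding (6B)
152..160  mip_level  (8B, 8-aligned)
sizeof = 160, alignof = 8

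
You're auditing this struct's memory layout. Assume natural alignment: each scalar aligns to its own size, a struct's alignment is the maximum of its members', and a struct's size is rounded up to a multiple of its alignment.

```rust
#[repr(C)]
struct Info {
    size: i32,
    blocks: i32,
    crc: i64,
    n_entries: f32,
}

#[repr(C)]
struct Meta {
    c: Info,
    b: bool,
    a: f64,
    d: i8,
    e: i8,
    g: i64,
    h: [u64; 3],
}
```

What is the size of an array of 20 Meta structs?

Info: @0: size [4B, align 4] → 4; @4: blocks [4B, align 4] → 8; @8: crc [8B, align 8] → 16; @16: n_entries [4B, align 4] → 20; +4 tail pad (align 8); size 24, align 8
@0: c [24B, align 8] → 24
@24: b [1B, align 1] → 25
+7 pad (align 8)
@32: a [8B, align 8] → 40
@40: d [1B, align 1] → 41
@41: e [1B, align 1] → 42
+6 pad (align 8)
@48: g [8B, align 8] → 56
@56: h [24B, align 8] → 80
size 80, align 8
array of 20: 20 × 80 = 1600

1600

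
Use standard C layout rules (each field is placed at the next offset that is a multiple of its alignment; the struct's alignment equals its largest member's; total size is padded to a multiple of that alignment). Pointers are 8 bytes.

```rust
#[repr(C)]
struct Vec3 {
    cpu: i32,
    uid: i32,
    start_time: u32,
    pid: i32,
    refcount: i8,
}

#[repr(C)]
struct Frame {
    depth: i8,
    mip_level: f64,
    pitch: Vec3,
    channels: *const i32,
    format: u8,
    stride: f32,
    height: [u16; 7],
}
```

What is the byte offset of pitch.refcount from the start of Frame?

Vec3: cpu at 0 (size 4, align 4) → ends 4; uid at 4 (size 4, align 4) → ends 8; start_time at 8 (size 4, align 4) → ends 12; pid at 12 (size 4, align 4) → ends 16; refcount at 16 (size 1, align 1) → ends 17; tail pad 3 to reach multiple of 4; total 20 bytes, alignment 4
depth at 0 (size 1, align 1) → ends 1
pad 7 to align 8 for mip_level
mip_level at 8 (size 8, align 8) → ends 16
pitch at 16 (size 20, align 4) → ends 36
within Vec3: refcount at 16
16 + 16 = 32

32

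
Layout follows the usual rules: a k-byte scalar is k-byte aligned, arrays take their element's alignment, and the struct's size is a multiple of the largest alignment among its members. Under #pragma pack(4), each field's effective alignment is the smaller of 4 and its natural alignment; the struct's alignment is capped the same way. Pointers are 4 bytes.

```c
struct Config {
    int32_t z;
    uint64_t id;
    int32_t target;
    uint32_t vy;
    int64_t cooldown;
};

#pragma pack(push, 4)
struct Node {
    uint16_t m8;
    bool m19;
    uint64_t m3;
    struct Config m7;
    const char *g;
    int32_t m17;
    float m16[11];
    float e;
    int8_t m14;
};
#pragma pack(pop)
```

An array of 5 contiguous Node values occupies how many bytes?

520

Config: @0: z [4B, align 4] → 4; +4 pad (align 8); @8: id [8B, align 8] → 16; @16: target [4B, align 4] → 20; @20: vy [4B, align 4] → 24; @24: cooldown [8B, align 8] → 32; size 32, align 8
@0: m8 [2B, align 2] → 2
@2: m19 [1B, align 1] → 3
+1 pad (align 4)
@4: m3 [8B, align 4] → 12
@12: m7 [32B, align 4] → 44
@44: g [4B, align 4] → 48
@48: m17 [4B, align 4] → 52
@52: m16 [44B, align 4] → 96
@96: e [4B, align 4] → 100
@100: m14 [1B, align 1] → 101
+3 tail pad (align 4)
size 104, align 4
array of 5: 5 × 104 = 520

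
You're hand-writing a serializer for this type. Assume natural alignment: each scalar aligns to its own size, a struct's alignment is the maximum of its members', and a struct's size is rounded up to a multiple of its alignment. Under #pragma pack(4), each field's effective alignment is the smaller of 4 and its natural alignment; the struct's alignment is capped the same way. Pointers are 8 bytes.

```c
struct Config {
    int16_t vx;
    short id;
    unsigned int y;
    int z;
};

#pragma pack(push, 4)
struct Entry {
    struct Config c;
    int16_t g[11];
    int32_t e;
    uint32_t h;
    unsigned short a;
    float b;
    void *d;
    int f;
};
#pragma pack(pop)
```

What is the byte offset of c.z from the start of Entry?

8

Config: vx at 0 (size 2, align 2) → ends 2; id at 2 (size 2, align 2) → ends 4; y at 4 (size 4, align 4) → ends 8; z at 8 (size 4, align 4) → ends 12; total 12 bytes, alignment 4
c at 0 (size 12, align 4) → ends 12
within Config: z at 8
0 + 8 = 8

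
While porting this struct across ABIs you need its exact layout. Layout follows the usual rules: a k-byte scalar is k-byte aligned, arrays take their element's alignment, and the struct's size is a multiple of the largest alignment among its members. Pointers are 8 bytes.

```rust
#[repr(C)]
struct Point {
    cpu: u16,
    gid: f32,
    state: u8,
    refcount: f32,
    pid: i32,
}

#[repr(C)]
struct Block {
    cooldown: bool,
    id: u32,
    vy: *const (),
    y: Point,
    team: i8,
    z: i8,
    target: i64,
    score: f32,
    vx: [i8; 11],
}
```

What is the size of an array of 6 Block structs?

384

Point: cpu at 0 (size 2, align 2) → ends 2; pad 2 to align 4 for gid; gid at 4 (size 4, align 4) → ends 8; state at 8 (size 1, align 1) → ends 9; pad 3 to align 4 for refcount; refcount at 12 (size 4, align 4) → ends 16; pid at 16 (size 4, align 4) → ends 20; total 20 bytes, alignment 4
cooldown at 0 (size 1, align 1) → ends 1
pad 3 to align 4 for id
id at 4 (size 4, align 4) → ends 8
vy at 8 (size 8, align 8) → ends 16
y at 16 (size 20, align 4) → ends 36
team at 36 (size 1, align 1) → ends 37
z at 37 (size 1, align 1) → ends 38
pad 2 to align 8 for target
target at 40 (size 8, align 8) → ends 48
score at 48 (size 4, align 4) → ends 52
vx at 52 (size 11, align 1) → ends 63
tail pad 1 to reach multiple of 8
total 64 bytes, alignment 8
array of 6: 6 × 64 = 384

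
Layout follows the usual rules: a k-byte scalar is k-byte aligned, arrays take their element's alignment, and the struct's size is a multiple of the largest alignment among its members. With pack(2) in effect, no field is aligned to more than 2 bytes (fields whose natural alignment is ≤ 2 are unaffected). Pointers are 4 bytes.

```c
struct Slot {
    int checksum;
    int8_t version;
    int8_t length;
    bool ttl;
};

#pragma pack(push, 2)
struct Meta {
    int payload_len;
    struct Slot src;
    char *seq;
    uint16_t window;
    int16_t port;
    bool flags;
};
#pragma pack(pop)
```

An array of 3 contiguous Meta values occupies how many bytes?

Slot: checksum at 0 (size 4, align 4) → ends 4; version at 4 (size 1, align 1) → ends 5; length at 5 (size 1, align 1) → ends 6; ttl at 6 (size 1, align 1) → ends 7; tail pad 1 to reach multiple of 4; total 8 bytes, alignment 4
payload_len at 0 (size 4, align 2) → ends 4
src at 4 (size 8, align 2) → ends 12
seq at 12 (size 4, align 2) → ends 16
window at 16 (size 2, align 2) → ends 18
port at 18 (size 2, align 2) → ends 20
flags at 20 (size 1, align 1) → ends 21
tail pad 1 to reach multiple of 2
total 22 bytes, alignment 2
array of 3: 3 × 22 = 66

66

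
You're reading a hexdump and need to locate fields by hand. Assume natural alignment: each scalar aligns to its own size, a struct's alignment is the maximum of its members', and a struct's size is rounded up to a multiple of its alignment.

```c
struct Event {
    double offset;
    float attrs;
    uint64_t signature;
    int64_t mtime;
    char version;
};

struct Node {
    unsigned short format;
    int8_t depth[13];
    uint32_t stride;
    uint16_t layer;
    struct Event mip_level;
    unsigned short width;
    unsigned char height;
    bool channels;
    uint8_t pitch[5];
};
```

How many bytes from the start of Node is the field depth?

Event: @0: offset [8B, align 8] → 8; @8: attrs [4B, align 4] → 12; +4 pad (align 8); @16: signature [8B, align 8] → 24; @24: mtime [8B, align 8] → 32; @32: version [1B, align 1] → 33; +7 tail pad (align 8); size 40, align 8
@0: format [2B, align 2] → 2
@2: depth [13B, align 1] → 15

2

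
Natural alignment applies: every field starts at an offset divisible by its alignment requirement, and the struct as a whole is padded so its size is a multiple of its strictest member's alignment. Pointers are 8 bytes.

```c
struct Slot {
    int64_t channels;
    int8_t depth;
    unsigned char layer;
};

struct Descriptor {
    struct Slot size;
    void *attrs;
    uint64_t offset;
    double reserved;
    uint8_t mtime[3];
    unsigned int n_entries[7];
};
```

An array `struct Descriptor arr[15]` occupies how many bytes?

1080

Slot: @0: channels [8B, align 8] → 8; @8: depth [1B, align 1] → 9; @9: layer [1B, align 1] → 10; +6 tail pad (align 8); size 16, align 8
@0: size [16B, align 8] → 16
@16: attrs [8B, align 8] → 24
@24: offset [8B, align 8] → 32
@32: reserved [8B, align 8] → 40
@40: mtime [3B, align 1] → 43
+1 pad (align 4)
@44: n_entries [28B, align 4] → 72
size 72, align 8
array of 15: 15 × 72 = 1080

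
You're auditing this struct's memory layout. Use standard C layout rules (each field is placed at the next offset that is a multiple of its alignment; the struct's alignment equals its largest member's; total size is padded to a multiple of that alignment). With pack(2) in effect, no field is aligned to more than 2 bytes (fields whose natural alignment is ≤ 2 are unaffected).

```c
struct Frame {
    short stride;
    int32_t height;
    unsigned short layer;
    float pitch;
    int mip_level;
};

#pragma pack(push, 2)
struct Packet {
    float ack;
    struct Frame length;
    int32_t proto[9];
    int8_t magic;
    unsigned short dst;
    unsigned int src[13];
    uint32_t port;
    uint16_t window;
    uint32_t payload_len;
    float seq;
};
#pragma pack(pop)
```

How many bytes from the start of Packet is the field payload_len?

122

Frame: stride at 0 (size 2, align 2) → ends 2; pad 2 to align 4 for height; height at 4 (size 4, align 4) → ends 8; layer at 8 (size 2, align 2) → ends 10; pad 2 to align 4 for pitch; pitch at 12 (size 4, align 4) → ends 16; mip_level at 16 (size 4, align 4) → ends 20; total 20 bytes, alignment 4
ack at 0 (size 4, align 2) → ends 4
length at 4 (size 20, align 2) → ends 24
proto at 24 (size 36, align 2) → ends 60
magic at 60 (size 1, align 1) → ends 61
pad 1 to align 2 for dst
dst at 62 (size 2, align 2) → ends 64
src at 64 (size 52, align 2) → ends 116
port at 116 (size 4, align 2) → ends 120
window at 120 (size 2, align 2) → ends 122
payload_len at 122 (size 4, align 2) → ends 126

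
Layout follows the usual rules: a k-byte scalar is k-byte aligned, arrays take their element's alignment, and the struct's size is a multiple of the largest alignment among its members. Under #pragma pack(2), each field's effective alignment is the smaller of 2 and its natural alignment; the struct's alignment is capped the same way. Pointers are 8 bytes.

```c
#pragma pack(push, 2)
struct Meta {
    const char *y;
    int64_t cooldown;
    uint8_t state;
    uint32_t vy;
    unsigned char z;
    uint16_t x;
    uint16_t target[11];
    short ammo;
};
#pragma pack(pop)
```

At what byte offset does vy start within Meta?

18

0..8  y  (8B, 2-aligned)
8..16  cooldown  (8B, 2-aligned)
16..17  state  (1B, 1-aligned)
17..18  -- padding (1B)
18..22  vy  (4B, 2-aligned)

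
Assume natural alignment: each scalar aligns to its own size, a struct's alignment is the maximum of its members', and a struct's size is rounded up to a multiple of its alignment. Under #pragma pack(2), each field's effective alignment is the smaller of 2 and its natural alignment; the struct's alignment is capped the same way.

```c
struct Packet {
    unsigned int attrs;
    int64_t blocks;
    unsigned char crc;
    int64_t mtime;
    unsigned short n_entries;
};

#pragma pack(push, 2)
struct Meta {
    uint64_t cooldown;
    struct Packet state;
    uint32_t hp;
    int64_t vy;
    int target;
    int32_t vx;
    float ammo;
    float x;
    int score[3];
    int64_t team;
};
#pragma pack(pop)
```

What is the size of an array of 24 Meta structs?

2304

Packet: @0: attrs [4B, align 4] → 4; +4 pad (align 8); @8: blocks [8B, align 8] → 16; @16: crc [1B, align 1] → 17; +7 pad (align 8); @24: mtime [8B, align 8] → 32; @32: n_entries [2B, align 2] → 34; +6 tail pad (align 8); size 40, align 8
@0: cooldown [8B, align 2] → 8
@8: state [40B, align 2] → 48
@48: hp [4B, align 2] → 52
@52: vy [8B, align 2] → 60
@60: target [4B, align 2] → 64
@64: vx [4B, align 2] → 68
@68: ammo [4B, align 2] → 72
@72: x [4B, align 2] → 76
@76: score [12B, align 2] → 88
@88: team [8B, align 2] → 96
size 96, align 2
array of 24: 24 × 96 = 2304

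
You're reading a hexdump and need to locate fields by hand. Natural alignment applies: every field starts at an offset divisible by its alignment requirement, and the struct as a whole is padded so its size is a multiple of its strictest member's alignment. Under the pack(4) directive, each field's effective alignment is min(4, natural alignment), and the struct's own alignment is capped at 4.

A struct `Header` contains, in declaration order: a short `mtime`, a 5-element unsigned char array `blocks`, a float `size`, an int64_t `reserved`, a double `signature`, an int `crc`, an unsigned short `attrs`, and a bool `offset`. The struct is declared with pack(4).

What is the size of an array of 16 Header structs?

576

0..2  mtime  (2B, 2-aligned)
2..7  blocks  (5B, 1-aligned)
7..8  -- padding (1B)
8..12  size  (4B, 4-aligned)
12..20  reserved  (8B, 4-aligned)
20..28  signature  (8B, 4-aligned)
28..32  crc  (4B, 4-aligned)
32..34  attrs  (2B, 2-aligned)
34..35  offset  (1B, 1-aligned)
35..36  -- tail padding (1B)
sizeof = 36, alignof = 4
array of 16: 16 × 36 = 576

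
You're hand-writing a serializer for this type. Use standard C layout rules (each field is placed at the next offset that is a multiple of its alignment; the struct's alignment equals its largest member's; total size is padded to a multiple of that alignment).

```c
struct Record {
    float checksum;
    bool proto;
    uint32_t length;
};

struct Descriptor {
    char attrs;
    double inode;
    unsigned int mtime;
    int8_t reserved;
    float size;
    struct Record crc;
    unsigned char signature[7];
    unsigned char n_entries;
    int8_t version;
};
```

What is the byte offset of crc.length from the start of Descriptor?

36

Record: @0: checksum [4B, align 4] → 4; @4: proto [1B, align 1] → 5; +3 pad (align 4); @8: length [4B, align 4] → 12; size 12, align 4
@0: attrs [1B, align 1] → 1
+7 pad (align 8)
@8: inode [8B, align 8] → 16
@16: mtime [4B, align 4] → 20
@20: reserved [1B, align 1] → 21
+3 pad (align 4)
@24: size [4B, align 4] → 28
@28: crc [12B, align 4] → 40
within Record: length at 8
28 + 8 = 36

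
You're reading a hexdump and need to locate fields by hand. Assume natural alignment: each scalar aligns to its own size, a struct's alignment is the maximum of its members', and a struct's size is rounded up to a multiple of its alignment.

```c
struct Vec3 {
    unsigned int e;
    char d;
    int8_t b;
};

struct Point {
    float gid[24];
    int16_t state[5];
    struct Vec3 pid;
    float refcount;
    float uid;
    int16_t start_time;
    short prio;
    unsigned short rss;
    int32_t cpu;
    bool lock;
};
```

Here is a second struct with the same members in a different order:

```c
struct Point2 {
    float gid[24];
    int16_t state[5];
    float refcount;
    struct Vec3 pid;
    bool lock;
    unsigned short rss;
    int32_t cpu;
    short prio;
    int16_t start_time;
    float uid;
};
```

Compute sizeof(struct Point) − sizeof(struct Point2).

Vec3: e at 0 (size 4, align 4) → ends 4; d at 4 (size 1, align 1) → ends 5; b at 5 (size 1, align 1) → ends 6; tail pad 2 to reach multiple of 4; total 8 bytes, alignment 4
gid at 0 (size 96, align 4) → ends 96
state at 96 (size 10, align 2) → ends 106
pad 2 to align 4 for pid
pid at 108 (size 8, align 4) → ends 116
refcount at 116 (size 4, align 4) → ends 120
uid at 120 (size 4, align 4) → ends 124
start_time at 124 (size 2, align 2) → ends 126
prio at 126 (size 2, align 2) → ends 128
rss at 128 (size 2, align 2) → ends 130
pad 2 to align 4 for cpu
cpu at 132 (size 4, align 4) → ends 136
lock at 136 (size 1, align 1) → ends 137
tail pad 3 to reach multiple of 4
total 140 bytes, alignment 4
— Point2 —
gid at 0 (size 96, align 4) → ends 96
state at 96 (size 10, align 2) → ends 106
pad 2 to align 4 for refcount
refcount at 108 (size 4, align 4) → ends 112
pid at 112 (size 8, align 4) → ends 120
lock at 120 (size 1, align 1) → ends 121
pad 1 to align 2 for rss
rss at 122 (size 2, align 2) → ends 124
cpu at 124 (size 4, align 4) → ends 128
prio at 128 (size 2, align 2) → ends 130
start_time at 130 (size 2, align 2) → ends 132
uid at 132 (size 4, align 4) → ends 136
total 136 bytes, alignment 4
140 − 136 = 4

4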